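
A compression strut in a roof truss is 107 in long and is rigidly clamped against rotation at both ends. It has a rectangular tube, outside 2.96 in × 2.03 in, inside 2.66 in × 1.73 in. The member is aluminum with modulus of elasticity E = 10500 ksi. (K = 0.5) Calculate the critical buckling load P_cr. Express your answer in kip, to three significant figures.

Weak-axis I_min = (h_o·b_o³ − h_i·b_i³)/12 with b_o = 2.03, b_i = 1.730 in (shorter outer/inner sides).
I_min = (2.96×2.03³ − 2.660×1.730³)/12 = 0.9157 in⁴
Effective length L_e = K·L = 0.5 × 107 = 53.50 in
P_cr = π²EI / L_e² = π² × 10500×10³ × 0.9157 / 53.50² = 3.316×10^4 lb

P_cr ≈ 33.2 kip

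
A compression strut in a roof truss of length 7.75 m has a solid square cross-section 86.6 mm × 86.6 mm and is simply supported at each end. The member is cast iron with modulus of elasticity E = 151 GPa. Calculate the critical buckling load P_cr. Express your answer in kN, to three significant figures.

P_cr ≈ 116 kN

I = a⁴/12 = 86.6⁴/12 = 4.687×10^6 mm⁴
I = 4.687×10^6 mm⁴ = 4.687×10^-6 m⁴
Effective length L_e = K·L = 1 × 7.75 = 7.750 m
P_cr = π²EI / L_e² = π² × 151×10⁹ × 4.687×10^-6 / 7.750² = 1.163×10^5 N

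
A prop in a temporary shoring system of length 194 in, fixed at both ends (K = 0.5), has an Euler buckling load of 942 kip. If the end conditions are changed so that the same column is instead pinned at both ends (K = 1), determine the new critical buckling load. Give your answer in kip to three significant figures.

P_cr ∝ 1/K², so P_cr,new = P_cr,old × (K_old/K_new)² = 942 × (0.5/1)²
= 942 × 0.2500 = 236 kip

P_cr ≈ 236 kip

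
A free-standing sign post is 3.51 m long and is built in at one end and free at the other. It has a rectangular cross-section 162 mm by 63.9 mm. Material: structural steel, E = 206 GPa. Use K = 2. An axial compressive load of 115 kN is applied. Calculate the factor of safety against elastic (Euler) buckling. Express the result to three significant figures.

n ≈ 1.26

Buckling occurs about the weak axis: I_min = h·b³/12 with b = 63.9 mm (the shorter side).
I_min = 162×63.9³/12 = 3.522×10^6 mm⁴
I = 3.522×10^6 mm⁴ = 3.522×10^-6 m⁴
Effective length L_e = K·L = 2 × 3.51 = 7.020 m
P_cr = π²EI / L_e² = π² × 206×10⁹ × 3.522×10^-6 / 7.020² = 1.453×10^5 N
Factor of safety n = P_cr / P = 145.32 / 115 = 1.26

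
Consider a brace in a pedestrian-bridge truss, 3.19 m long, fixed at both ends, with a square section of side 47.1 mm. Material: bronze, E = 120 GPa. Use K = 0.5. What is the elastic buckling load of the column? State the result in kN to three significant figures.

P_cr ≈ 191 kN

I = a⁴/12 = 47.1⁴/12 = 4.101×10^5 mm⁴
I = 4.101×10^5 mm⁴ = 4.101×10^-7 m⁴
Effective length L_e = K·L = 0.5 × 3.19 = 1.595 m
P_cr = π²EI / L_e² = π² × 120×10⁹ × 4.101×10^-7 / 1.595² = 1.909×10^5 N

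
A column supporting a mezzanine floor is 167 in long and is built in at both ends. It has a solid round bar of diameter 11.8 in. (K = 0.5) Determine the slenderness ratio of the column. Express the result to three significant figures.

λ ≈ 28.3

For a solid circle r = d/4 = 11.8/4 = 2.950 in
L_e = K·L = 0.5 × 167 = 83.50 in
λ = L_e / r_min = 83.500 / 2.950 = 28.3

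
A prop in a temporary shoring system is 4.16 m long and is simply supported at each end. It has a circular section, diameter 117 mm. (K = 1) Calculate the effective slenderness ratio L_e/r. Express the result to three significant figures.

For a solid circle r = d/4 = 117/4 = 29.25 mm
L_e = K·L = 1 × 4.16 m = 4.160 m = 4160.0 mm
λ = L_e / r_min = 4160.0 / 29.25 = 142

λ ≈ 142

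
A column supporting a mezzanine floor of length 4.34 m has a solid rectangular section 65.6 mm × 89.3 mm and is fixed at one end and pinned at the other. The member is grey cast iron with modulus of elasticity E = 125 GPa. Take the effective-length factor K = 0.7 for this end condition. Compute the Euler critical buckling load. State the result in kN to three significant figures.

Buckling occurs about the weak axis: I_min = h·b³/12 with b = 65.6 mm (the shorter side).
I_min = 89.3×65.6³/12 = 2.101×10^6 mm⁴
I = 2.101×10^6 mm⁴ = 2.101×10^-6 m⁴
Effective length L_e = K·L = 0.7 × 4.34 = 3.038 m
P_cr = π²EI / L_e² = π² × 125×10⁹ × 2.101×10^-6 / 3.038² = 2.808×10^5 N

P_cr ≈ 281 kN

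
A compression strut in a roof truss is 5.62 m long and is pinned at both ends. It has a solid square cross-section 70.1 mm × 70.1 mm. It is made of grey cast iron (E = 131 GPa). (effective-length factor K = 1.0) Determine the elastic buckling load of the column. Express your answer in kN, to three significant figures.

P_cr ≈ 82.4 kN

I = a⁴/12 = 70.1⁴/12 = 2.012×10^6 mm⁴
I = 2.012×10^6 mm⁴ = 2.012×10^-6 m⁴
Effective length L_e = K·L = 1 × 5.62 = 5.620 m
P_cr = π²EI / L_e² = π² × 131×10⁹ × 2.012×10^-6 / 5.620² = 8.237×10^4 N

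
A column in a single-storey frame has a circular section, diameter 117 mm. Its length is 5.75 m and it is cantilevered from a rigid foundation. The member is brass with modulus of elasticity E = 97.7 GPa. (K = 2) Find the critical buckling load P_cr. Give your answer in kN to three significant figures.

P_cr ≈ 67.1 kN

I = πd⁴/64 = π×117⁴/64 = 9.198×10^6 mm⁴
I = 9.198×10^6 mm⁴ = 9.198×10^-6 m⁴
Effective length L_e = K·L = 2 × 5.75 = 11.50 m
P_cr = π²EI / L_e² = π² × 97.7×10⁹ × 9.198×10^-6 / 11.50² = 6.707×10^4 N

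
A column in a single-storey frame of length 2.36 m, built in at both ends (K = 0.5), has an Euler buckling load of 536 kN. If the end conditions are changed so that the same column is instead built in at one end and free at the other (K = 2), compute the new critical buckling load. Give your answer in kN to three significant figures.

P_cr ∝ 1/K², so P_cr,new = P_cr,old × (K_old/K_new)² = 536 × (0.5/2)²
= 536 × 0.06250 = 33.5 kN

P_cr ≈ 33.5 kN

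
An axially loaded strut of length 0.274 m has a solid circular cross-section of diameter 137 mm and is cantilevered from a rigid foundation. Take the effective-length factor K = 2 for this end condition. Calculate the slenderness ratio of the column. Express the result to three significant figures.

For a solid circle r = d/4 = 137/4 = 34.25 mm
L_e = K·L = 2 × 0.274 m = 0.5480 m = 548.00 mm
λ = L_e / r_min = 548.00 / 34.25 = 16.0

λ ≈ 16.0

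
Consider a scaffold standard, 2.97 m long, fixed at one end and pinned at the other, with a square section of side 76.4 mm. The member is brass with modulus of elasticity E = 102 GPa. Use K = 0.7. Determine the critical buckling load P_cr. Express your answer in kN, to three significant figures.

P_cr ≈ 661 kN

I = a⁴/12 = 76.4⁴/12 = 2.839×10^6 mm⁴
I = 2.839×10^6 mm⁴ = 2.839×10^-6 m⁴
Effective length L_e = K·L = 0.7 × 2.97 = 2.079 m
P_cr = π²EI / L_e² = π² × 102×10⁹ × 2.839×10^-6 / 2.079² = 6.613×10^5 N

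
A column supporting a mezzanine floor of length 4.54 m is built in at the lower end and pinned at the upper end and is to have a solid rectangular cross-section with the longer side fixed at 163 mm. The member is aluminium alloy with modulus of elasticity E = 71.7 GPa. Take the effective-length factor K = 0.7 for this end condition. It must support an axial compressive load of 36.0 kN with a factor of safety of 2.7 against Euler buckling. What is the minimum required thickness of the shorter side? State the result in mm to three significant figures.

b ≈ 46.7 mm

Required P_cr = n·P = 2.7 × 36.0 = 97.20 kN
L_e = K·L = 0.7 × 4.54 = 3.178 m
Required I = P_cr·L_e²/(π²E) = 9.720×10^4 × 3.178² / (π² × 7.17×10^10) = 1.387×10^-6 m⁴
I_req = 1.387×10^6 mm⁴
Rectangle, weak axis: I_min = h·b³/12 with h = 163 mm fixed  ⇒  b = (12I/h)^(1/3) = 46.7 mm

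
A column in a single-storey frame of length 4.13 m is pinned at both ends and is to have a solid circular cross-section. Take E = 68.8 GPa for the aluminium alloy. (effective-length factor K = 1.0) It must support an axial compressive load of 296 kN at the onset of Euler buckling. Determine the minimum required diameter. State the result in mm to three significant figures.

d ≈ 111 mm

L_e = K·L = 1 × 4.13 = 4.130 m
Required I = P_cr·L_e²/(π²E) = 2.960×10^5 × 4.130² / (π² × 6.88×10^10) = 7.435×10^-6 m⁴
I_req = 7.435×10^6 mm⁴
Solid circle: I = πd⁴/64  ⇒  d = (64I/π)^(1/4) = (64×7.435×10^6/π)^(1/4) = 111 mm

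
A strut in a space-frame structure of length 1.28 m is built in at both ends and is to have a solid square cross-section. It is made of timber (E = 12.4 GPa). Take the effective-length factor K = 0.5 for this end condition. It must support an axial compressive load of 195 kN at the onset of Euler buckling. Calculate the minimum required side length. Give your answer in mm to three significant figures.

a ≈ 52.9 mm

L_e = K·L = 0.5 × 1.28 = 0.6400 m
Required I = P_cr·L_e²/(π²E) = 1.950×10^5 × 0.6400² / (π² × 1.24×10^10) = 6.526×10^-7 m⁴
I_req = 6.526×10^5 mm⁴
Solid square: I = a⁴/12  ⇒  a = (12I)^(1/4) = (12×6.526×10^5)^(1/4) = 52.9 mm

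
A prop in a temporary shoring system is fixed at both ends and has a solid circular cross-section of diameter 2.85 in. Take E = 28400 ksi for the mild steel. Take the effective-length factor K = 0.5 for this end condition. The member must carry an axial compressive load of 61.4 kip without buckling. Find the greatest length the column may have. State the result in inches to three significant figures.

I = πd⁴/64 = π×2.85⁴/64 = 3.239 in⁴
At the buckling limit P_cr = P = 6.140×10^4 lb
From P_cr = π²EI/(K·L)²:  L = (1/K)·√(π²EI/P_cr) = (1/0.5)·√(π²×2.84×10^7×3.239/6.140×10^4)
L = 243 in

L_max ≈ 243 in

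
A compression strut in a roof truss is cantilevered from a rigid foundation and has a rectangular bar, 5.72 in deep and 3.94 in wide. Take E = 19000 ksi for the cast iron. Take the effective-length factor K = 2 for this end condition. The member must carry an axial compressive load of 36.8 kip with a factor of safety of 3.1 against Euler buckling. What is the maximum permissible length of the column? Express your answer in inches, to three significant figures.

L_max ≈ 109 in

Buckling occurs about the weak axis: I_min = h·b³/12 with b = 3.94 in (the shorter side).
I_min = 5.72×3.94³/12 = 29.15 in⁴
Required critical load P_cr = n·P = 3.1 × 36.8 = 114.1 kip = 1.141×10^5 lb
From P_cr = π²EI/(K·L)²:  L = (1/K)·√(π²EI/P_cr) = (1/2)·√(π²×1.90×10^7×29.15/1.141×10^5)
L = 109 in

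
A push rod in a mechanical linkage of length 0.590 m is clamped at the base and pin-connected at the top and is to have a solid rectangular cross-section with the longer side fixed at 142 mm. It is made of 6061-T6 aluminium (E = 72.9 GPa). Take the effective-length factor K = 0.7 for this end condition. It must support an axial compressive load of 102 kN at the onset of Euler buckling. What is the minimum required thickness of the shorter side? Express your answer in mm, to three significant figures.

L_e = K·L = 0.7 × 0.590 = 0.4130 m
Required I = P_cr·L_e²/(π²E) = 1.020×10^5 × 0.4130² / (π² × 7.29×10^10) = 2.418×10^-8 m⁴
I_req = 2.418×10^4 mm⁴
Rectangle, weak axis: I_min = h·b³/12 with h = 142 mm fixed  ⇒  b = (12I/h)^(1/3) = 12.7 mm

b ≈ 12.7 mm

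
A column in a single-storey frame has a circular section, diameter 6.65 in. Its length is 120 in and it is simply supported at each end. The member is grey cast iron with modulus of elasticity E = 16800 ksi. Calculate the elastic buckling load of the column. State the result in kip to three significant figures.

P_cr ≈ 1110 kip

I = πd⁴/64 = π×6.65⁴/64 = 96.00 in⁴
Effective length L_e = K·L = 1 × 120 = 120.0 in
P_cr = π²EI / L_e² = π² × 16800×10³ × 96.00 / 120.0² = 1.105×10^6 lb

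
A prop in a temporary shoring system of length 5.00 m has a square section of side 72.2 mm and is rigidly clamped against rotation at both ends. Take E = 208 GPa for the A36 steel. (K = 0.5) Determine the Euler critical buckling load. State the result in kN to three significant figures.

P_cr ≈ 744 kN

I = a⁴/12 = 72.2⁴/12 = 2.264×10^6 mm⁴
I = 2.264×10^6 mm⁴ = 2.264×10^-6 m⁴
Effective length L_e = K·L = 0.5 × 5.00 = 2.500 m
P_cr = π²EI / L_e² = π² × 208×10⁹ × 2.264×10^-6 / 2.500² = 7.438×10^5 N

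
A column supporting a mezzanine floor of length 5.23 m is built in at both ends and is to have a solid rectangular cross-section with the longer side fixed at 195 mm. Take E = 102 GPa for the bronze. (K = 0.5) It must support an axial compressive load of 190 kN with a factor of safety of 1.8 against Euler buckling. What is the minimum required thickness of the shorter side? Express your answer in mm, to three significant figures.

b ≈ 52.3 mm

Required P_cr = n·P = 1.8 × 190 = 342.0 kN
L_e = K·L = 0.5 × 5.23 = 2.615 m
Required I = P_cr·L_e²/(π²E) = 3.420×10^5 × 2.615² / (π² × 1.02×10^11) = 2.323×10^-6 m⁴
I_req = 2.323×10^6 mm⁴
Rectangle, weak axis: I_min = h·b³/12 with h = 195 mm fixed  ⇒  b = (12I/h)^(1/3) = 52.3 mm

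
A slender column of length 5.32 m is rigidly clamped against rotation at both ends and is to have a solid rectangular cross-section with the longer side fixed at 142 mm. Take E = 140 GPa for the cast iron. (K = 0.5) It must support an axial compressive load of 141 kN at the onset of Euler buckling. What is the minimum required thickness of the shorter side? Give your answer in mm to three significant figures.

b ≈ 39.4 mm

L_e = K·L = 0.5 × 5.32 = 2.660 m
Required I = P_cr·L_e²/(π²E) = 1.410×10^5 × 2.660² / (π² × 1.40×10^11) = 7.220×10^-7 m⁴
I_req = 7.220×10^5 mm⁴
Rectangle, weak axis: I_min = h·b³/12 with h = 142 mm fixed  ⇒  b = (12I/h)^(1/3) = 39.4 mm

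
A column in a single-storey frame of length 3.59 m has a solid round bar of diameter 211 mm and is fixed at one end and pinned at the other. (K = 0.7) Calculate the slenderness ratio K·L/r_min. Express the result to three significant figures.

λ ≈ 47.6

For a solid circle r = d/4 = 211/4 = 52.75 mm
L_e = K·L = 0.7 × 3.59 m = 2.513 m = 2513.0 mm
λ = L_e / r_min = 2513.0 / 52.75 = 47.6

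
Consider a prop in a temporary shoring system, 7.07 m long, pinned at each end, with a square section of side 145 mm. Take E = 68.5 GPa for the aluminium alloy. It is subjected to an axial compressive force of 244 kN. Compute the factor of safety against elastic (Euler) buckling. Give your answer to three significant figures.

I = a⁴/12 = 145⁴/12 = 3.684×10^7 mm⁴
I = 3.684×10^7 mm⁴ = 3.684×10^-5 m⁴
Effective length L_e = K·L = 1 × 7.07 = 7.070 m
P_cr = π²EI / L_e² = π² × 68.5×10⁹ × 3.684×10^-5 / 7.070² = 4.982×10^5 N
Factor of safety n = P_cr / P = 498.24 / 244 = 2.04

n ≈ 2.04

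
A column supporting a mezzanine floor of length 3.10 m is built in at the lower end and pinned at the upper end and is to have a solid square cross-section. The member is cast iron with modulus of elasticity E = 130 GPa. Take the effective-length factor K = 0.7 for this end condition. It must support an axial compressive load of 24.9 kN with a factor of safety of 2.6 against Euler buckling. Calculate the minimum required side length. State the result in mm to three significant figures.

Required P_cr = n·P = 2.6 × 24.9 = 64.74 kN
L_e = K·L = 0.7 × 3.10 = 2.170 m
Required I = P_cr·L_e²/(π²E) = 6.474×10^4 × 2.170² / (π² × 1.30×10^11) = 2.376×10^-7 m⁴
I_req = 2.376×10^5 mm⁴
Solid square: I = a⁴/12  ⇒  a = (12I)^(1/4) = (12×2.376×10^5)^(1/4) = 41.1 mm

a ≈ 41.1 mm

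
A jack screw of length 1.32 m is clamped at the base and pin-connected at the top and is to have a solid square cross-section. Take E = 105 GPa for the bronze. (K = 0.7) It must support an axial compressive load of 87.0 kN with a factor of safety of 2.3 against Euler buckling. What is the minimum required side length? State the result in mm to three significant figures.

a ≈ 37.5 mm

Required P_cr = n·P = 2.3 × 87.0 = 200.1 kN
L_e = K·L = 0.7 × 1.32 = 0.9240 m
Required I = P_cr·L_e²/(π²E) = 2.001×10^5 × 0.9240² / (π² × 1.05×10^11) = 1.649×10^-7 m⁴
I_req = 1.649×10^5 mm⁴
Solid square: I = a⁴/12  ⇒  a = (12I)^(1/4) = (12×1.649×10^5)^(1/4) = 37.5 mm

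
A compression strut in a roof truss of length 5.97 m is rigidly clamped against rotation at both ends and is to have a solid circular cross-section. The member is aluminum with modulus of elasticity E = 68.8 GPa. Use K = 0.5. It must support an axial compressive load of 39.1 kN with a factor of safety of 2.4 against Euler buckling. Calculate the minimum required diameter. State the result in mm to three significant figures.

d ≈ 70.8 mm

Required P_cr = n·P = 2.4 × 39.1 = 93.84 kN
L_e = K·L = 0.5 × 5.97 = 2.985 m
Required I = P_cr·L_e²/(π²E) = 9.384×10^4 × 2.985² / (π² × 6.88×10^10) = 1.231×10^-6 m⁴
I_req = 1.231×10^6 mm⁴
Solid circle: I = πd⁴/64  ⇒  d = (64I/π)^(1/4) = (64×1.231×10^6/π)^(1/4) = 70.8 mm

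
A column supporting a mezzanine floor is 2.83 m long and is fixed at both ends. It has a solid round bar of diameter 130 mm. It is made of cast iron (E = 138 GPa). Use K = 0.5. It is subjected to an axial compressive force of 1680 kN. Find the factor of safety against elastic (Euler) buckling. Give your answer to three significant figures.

n ≈ 5.68

I = πd⁴/64 = π×130⁴/64 = 1.402×10^7 mm⁴
I = 1.402×10^7 mm⁴ = 1.402×10^-5 m⁴
Effective length L_e = K·L = 0.5 × 2.83 = 1.415 m
P_cr = π²EI / L_e² = π² × 138×10⁹ × 1.402×10^-5 / 1.415² = 9.537×10^6 N
Factor of safety n = P_cr / P = 9536.9 / 1680 = 5.68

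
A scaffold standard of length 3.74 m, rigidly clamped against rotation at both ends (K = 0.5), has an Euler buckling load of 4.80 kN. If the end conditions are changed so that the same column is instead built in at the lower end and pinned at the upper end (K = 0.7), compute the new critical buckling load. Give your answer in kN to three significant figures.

P_cr ∝ 1/K², so P_cr,new = P_cr,old × (K_old/K_new)² = 4.80 × (0.5/0.7)²
= 4.80 × 0.5102 = 2.45 kN

P_cr ≈ 2.45 kN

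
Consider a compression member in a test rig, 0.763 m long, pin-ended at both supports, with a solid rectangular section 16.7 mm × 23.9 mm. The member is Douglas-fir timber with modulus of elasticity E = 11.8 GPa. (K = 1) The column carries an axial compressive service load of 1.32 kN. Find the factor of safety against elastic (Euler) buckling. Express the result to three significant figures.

n ≈ 1.41

Buckling occurs about the weak axis: I_min = h·b³/12 with b = 16.7 mm (the shorter side).
I_min = 23.9×16.7³/12 = 9.276×10^3 mm⁴
I = 9.276×10^3 mm⁴ = 9.276×10^-9 m⁴
Effective length L_e = K·L = 1 × 0.763 = 0.7630 m
P_cr = π²EI / L_e² = π² × 11.8×10⁹ × 9.276×10^-9 / 0.7630² = 1.856×10^3 N
Factor of safety n = P_cr / P = 1.8557 / 1.32 = 1.41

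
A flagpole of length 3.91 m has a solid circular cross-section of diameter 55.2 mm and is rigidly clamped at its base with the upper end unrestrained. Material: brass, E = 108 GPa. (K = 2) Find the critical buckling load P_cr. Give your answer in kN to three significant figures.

P_cr ≈ 7.94 kN

I = πd⁴/64 = π×55.2⁴/64 = 4.557×10^5 mm⁴
I = 4.557×10^5 mm⁴ = 4.557×10^-7 m⁴
Effective length L_e = K·L = 2 × 3.91 = 7.820 m
P_cr = π²EI / L_e² = π² × 108×10⁹ × 4.557×10^-7 / 7.820² = 7.944×10^3 N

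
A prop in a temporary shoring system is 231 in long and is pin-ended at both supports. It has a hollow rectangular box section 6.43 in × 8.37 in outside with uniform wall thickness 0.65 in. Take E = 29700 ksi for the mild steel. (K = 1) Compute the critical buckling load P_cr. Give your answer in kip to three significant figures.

Inner dimensions: h_i = 8.37 − 2×0.65 = 7.070 in, b_i = 6.43 − 2×0.65 = 5.130 in
Weak-axis I_min = (h_o·b_o³ − h_i·b_i³)/12 with b_o = 6.43, b_i = 5.130 in (shorter outer/inner sides).
I_min = (8.37×6.43³ − 7.070×5.130³)/12 = 105.9 in⁴
Effective length L_e = K·L = 1 × 231 = 231.0 in
P_cr = π²EI / L_e² = π² × 29700×10³ × 105.9 / 231.0² = 5.817×10^5 lb

P_cr ≈ 582 kip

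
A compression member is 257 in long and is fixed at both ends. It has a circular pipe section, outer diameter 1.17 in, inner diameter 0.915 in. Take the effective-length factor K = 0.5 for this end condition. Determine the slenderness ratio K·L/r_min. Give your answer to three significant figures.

λ ≈ 346

d_o = 1.17 in, d_i = 0.915 in
I = π(d_o⁴ − d_i⁴)/64 = π(1.17⁴ − 0.9150⁴)/64 = 5.758×10^-2 in⁴
A = 0.4176 in²;  r_min = √(I/A) = √(5.758×10^-2/0.4176) = 0.3713 in
L_e = K·L = 0.5 × 257 = 128.5 in
λ = L_e / r_min = 128.50 / 0.3713 = 346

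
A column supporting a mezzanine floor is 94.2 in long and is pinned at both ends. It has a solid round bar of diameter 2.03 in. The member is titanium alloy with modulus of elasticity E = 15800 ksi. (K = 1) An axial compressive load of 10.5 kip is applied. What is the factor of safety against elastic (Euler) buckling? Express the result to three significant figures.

I = πd⁴/64 = π×2.03⁴/64 = 0.8336 in⁴
Effective length L_e = K·L = 1 × 94.2 = 94.20 in
P_cr = π²EI / L_e² = π² × 15800×10³ × 0.8336 / 94.20² = 1.465×10^4 lb
Factor of safety n = P_cr / P = 14.649 / 10.5 = 1.40

n ≈ 1.40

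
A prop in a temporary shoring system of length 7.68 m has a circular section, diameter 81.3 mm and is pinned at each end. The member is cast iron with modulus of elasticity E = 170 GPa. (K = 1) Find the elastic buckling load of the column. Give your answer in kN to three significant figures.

P_cr ≈ 61.0 kN

I = πd⁴/64 = π×81.3⁴/64 = 2.145×10^6 mm⁴
I = 2.145×10^6 mm⁴ = 2.145×10^-6 m⁴
Effective length L_e = K·L = 1 × 7.68 = 7.680 m
P_cr = π²EI / L_e² = π² × 170×10⁹ × 2.145×10^-6 / 7.680² = 6.100×10^4 N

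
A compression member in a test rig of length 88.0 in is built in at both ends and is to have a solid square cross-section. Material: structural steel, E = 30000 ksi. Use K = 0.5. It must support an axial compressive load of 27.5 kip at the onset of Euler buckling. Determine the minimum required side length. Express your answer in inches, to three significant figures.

L_e = K·L = 0.5 × 88.0 = 44.00 in
Required I = P_cr·L_e²/(π²E) = 2.750×10^4 × 44.00² / (π² × 3.00×10^7) = 0.1798 in⁴
Solid square: I = a⁴/12  ⇒  a = (12I)^(1/4) = (12×0.1798)^(1/4) = 1.21 in

a ≈ 1.21 in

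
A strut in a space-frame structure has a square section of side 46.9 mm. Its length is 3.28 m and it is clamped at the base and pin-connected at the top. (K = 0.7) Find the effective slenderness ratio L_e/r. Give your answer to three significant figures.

λ ≈ 170

For a square r = a/√12 = 46.9/√12 = 13.54 mm
L_e = K·L = 0.7 × 3.28 m = 2.296 m = 2296.0 mm
λ = L_e / r_min = 2296.0 / 13.54 = 170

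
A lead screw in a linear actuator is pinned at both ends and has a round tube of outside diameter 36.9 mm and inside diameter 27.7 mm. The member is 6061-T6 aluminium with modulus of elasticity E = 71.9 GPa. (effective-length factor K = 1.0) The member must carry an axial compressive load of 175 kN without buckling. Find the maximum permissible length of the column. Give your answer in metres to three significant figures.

d_o = 36.9 mm, d_i = 27.7 mm
I = π(d_o⁴ − d_i⁴)/64 = π(36.9⁴ − 27.70⁴)/64 = 6.211×10^4 mm⁴
I = 6.211×10^-8 m⁴
At the buckling limit P_cr = P = 1.750×10^5 N
From P_cr = π²EI/(K·L)²:  L = (1/K)·√(π²EI/P_cr) = (1/1)·√(π²×7.19×10^10×6.211×10^-8/1.750×10^5)
L = 0.502 m

L_max ≈ 0.502 m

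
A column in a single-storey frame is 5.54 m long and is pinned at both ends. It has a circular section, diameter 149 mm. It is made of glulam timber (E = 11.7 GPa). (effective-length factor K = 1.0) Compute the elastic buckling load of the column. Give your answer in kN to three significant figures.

P_cr ≈ 91.0 kN

I = πd⁴/64 = π×149⁴/64 = 2.419×10^7 mm⁴
I = 2.419×10^7 mm⁴ = 2.419×10^-5 m⁴
Effective length L_e = K·L = 1 × 5.54 = 5.540 m
P_cr = π²EI / L_e² = π² × 11.7×10⁹ × 2.419×10^-5 / 5.540² = 9.103×10^4 N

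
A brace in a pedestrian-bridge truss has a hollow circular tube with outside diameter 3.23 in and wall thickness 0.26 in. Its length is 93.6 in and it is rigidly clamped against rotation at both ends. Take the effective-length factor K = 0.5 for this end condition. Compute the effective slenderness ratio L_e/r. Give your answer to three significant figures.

λ ≈ 44.4

Inner diameter d_i = 3.23 − 2×0.26 = 2.710 in
I = π(d_o⁴ − d_i⁴)/64 = π(3.23⁴ − 2.710⁴)/64 = 2.695 in⁴
A = 2.426 in²;  r_min = √(I/A) = √(2.695/2.426) = 1.054 in
L_e = K·L = 0.5 × 93.6 = 46.80 in
λ = L_e / r_min = 46.800 / 1.054 = 44.4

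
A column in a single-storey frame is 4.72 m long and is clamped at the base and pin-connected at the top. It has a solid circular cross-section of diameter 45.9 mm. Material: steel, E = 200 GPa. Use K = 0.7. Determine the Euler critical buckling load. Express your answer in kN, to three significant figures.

I = πd⁴/64 = π×45.9⁴/64 = 2.179×10^5 mm⁴
I = 2.179×10^5 mm⁴ = 2.179×10^-7 m⁴
Effective length L_e = K·L = 0.7 × 4.72 = 3.304 m
P_cr = π²EI / L_e² = π² × 200×10⁹ × 2.179×10^-7 / 3.304² = 3.940×10^4 N

P_cr ≈ 39.4 kN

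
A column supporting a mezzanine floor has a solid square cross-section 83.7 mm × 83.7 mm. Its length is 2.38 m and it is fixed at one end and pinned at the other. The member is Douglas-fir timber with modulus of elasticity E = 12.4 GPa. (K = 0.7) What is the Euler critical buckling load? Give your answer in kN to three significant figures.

P_cr ≈ 180 kN

I = a⁴/12 = 83.7⁴/12 = 4.090×10^6 mm⁴
I = 4.090×10^6 mm⁴ = 4.090×10^-6 m⁴
Effective length L_e = K·L = 0.7 × 2.38 = 1.666 m
P_cr = π²EI / L_e² = π² × 12.4×10⁹ × 4.090×10^-6 / 1.666² = 1.803×10^5 N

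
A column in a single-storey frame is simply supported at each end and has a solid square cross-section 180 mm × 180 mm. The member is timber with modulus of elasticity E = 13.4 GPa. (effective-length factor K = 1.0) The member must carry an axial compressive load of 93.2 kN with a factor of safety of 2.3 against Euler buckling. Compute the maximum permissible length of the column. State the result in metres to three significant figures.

I = a⁴/12 = 180⁴/12 = 8.748×10^7 mm⁴
I = 8.748×10^-5 m⁴
Required critical load P_cr = n·P = 2.3 × 93.2 = 214.4 kN = 2.144×10^5 N
From P_cr = π²EI/(K·L)²:  L = (1/K)·√(π²EI/P_cr) = (1/1)·√(π²×1.34×10^10×8.748×10^-5/2.144×10^5)
L = 7.35 m

L_max ≈ 7.35 m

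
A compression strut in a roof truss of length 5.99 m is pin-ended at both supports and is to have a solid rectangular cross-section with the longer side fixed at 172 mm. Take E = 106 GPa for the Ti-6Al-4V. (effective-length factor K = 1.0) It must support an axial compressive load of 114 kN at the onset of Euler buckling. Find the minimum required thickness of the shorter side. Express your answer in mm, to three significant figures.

b ≈ 64.9 mm

L_e = K·L = 1 × 5.99 = 5.990 m
Required I = P_cr·L_e²/(π²E) = 1.140×10^5 × 5.990² / (π² × 1.06×10^11) = 3.910×10^-6 m⁴
I_req = 3.910×10^6 mm⁴
Rectangle, weak axis: I_min = h·b³/12 with h = 172 mm fixed  ⇒  b = (12I/h)^(1/3) = 64.9 mm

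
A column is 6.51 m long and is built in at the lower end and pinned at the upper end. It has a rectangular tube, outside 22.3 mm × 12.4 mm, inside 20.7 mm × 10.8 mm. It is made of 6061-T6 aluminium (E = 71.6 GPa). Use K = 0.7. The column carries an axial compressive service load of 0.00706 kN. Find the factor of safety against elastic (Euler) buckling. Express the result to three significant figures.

n ≈ 6.60

Weak-axis I_min = (h_o·b_o³ − h_i·b_i³)/12 with b_o = 12.4, b_i = 10.80 mm (shorter outer/inner sides).
I_min = (22.3×12.4³ − 20.70×10.80³)/12 = 1.370×10^3 mm⁴
I = 1.370×10^3 mm⁴ = 1.370×10^-9 m⁴
Effective length L_e = K·L = 0.7 × 6.51 = 4.557 m
P_cr = π²EI / L_e² = π² × 71.6×10⁹ × 1.370×10^-9 / 4.557² = 46.63 N
Factor of safety n = P_cr / P = 0.046625 / 0.00706 = 6.60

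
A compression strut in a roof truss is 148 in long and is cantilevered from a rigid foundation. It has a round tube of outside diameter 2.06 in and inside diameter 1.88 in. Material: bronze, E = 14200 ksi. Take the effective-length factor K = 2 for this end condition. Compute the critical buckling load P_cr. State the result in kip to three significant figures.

P_cr ≈ 0.433 kip

d_o = 2.06 in, d_i = 1.88 in
I = π(d_o⁴ − d_i⁴)/64 = π(2.06⁴ − 1.880⁴)/64 = 0.2708 in⁴
Effective length L_e = K·L = 2 × 148 = 296.0 in
P_cr = π²EI / L_e² = π² × 14200×10³ × 0.2708 / 296.0² = 433.1 lb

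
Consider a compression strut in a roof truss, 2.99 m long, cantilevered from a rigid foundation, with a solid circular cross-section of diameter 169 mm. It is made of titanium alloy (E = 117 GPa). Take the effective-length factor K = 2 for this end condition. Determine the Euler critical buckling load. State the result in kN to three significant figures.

P_cr ≈ 1290 kN

I = πd⁴/64 = π×169⁴/64 = 4.004×10^7 mm⁴
I = 4.004×10^7 mm⁴ = 4.004×10^-5 m⁴
Effective length L_e = K·L = 2 × 2.99 = 5.980 m
P_cr = π²EI / L_e² = π² × 117×10⁹ × 4.004×10^-5 / 5.980² = 1.293×10^6 N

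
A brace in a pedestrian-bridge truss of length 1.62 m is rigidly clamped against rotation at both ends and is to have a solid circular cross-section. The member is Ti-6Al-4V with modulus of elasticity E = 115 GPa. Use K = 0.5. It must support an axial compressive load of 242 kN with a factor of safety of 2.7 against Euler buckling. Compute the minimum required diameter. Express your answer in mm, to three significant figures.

d ≈ 52.7 mm

Required P_cr = n·P = 2.7 × 242 = 653.4 kN
L_e = K·L = 0.5 × 1.62 = 0.8100 m
Required I = P_cr·L_e²/(π²E) = 6.534×10^5 × 0.8100² / (π² × 1.15×10^11) = 3.777×10^-7 m⁴
I_req = 3.777×10^5 mm⁴
Solid circle: I = πd⁴/64  ⇒  d = (64I/π)^(1/4) = (64×3.777×10^5/π)^(1/4) = 52.7 mm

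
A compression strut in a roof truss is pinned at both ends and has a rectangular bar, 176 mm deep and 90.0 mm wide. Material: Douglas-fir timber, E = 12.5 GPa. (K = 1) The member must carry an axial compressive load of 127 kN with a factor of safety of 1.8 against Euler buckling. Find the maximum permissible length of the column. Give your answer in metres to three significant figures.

Buckling occurs about the weak axis: I_min = h·b³/12 with b = 90.0 mm (the shorter side).
I_min = 176×90.0³/12 = 1.069×10^7 mm⁴
I = 1.069×10^-5 m⁴
Required critical load P_cr = n·P = 1.8 × 127 = 228.6 kN = 2.286×10^5 N
From P_cr = π²EI/(K·L)²:  L = (1/K)·√(π²EI/P_cr) = (1/1)·√(π²×1.25×10^10×1.069×10^-5/2.286×10^5)
L = 2.40 m

L_max ≈ 2.40 m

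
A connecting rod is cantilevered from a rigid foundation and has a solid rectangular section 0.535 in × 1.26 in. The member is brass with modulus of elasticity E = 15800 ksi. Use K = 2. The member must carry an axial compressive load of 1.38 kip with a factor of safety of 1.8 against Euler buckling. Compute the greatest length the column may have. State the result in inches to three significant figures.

Buckling occurs about the weak axis: I_min = h·b³/12 with b = 0.535 in (the shorter side).
I_min = 1.26×0.535³/12 = 1.608×10^-2 in⁴
Required critical load P_cr = n·P = 1.8 × 1.38 = 2.484 kip = 2.484×10^3 lb
From P_cr = π²EI/(K·L)²:  L = (1/K)·√(π²EI/P_cr) = (1/2)·√(π²×1.58×10^7×1.608×10^-2/2.484×10^3)
L = 15.9 in

L_max ≈ 15.9 in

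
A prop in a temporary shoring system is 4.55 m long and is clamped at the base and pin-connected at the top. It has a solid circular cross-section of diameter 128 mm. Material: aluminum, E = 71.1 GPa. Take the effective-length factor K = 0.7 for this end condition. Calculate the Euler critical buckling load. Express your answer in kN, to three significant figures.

I = πd⁴/64 = π×128⁴/64 = 1.318×10^7 mm⁴
I = 1.318×10^7 mm⁴ = 1.318×10^-5 m⁴
Effective length L_e = K·L = 0.7 × 4.55 = 3.185 m
P_cr = π²EI / L_e² = π² × 71.1×10⁹ × 1.318×10^-5 / 3.185² = 9.115×10^5 N

P_cr ≈ 912 kN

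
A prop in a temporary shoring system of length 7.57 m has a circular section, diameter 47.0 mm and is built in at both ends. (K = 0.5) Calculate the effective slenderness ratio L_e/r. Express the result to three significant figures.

I = πd⁴/64 = π×47.0⁴/64 = 2.395×10^5 mm⁴
A = 1.735×10^3 mm²;  r_min = √(I/A) = √(2.395×10^5/1.735×10^3) = 11.75 mm
L_e = K·L = 0.5 × 7.57 m = 3.785 m = 3785.0 mm
λ = L_e / r_min = 3785.0 / 11.75 = 322

λ ≈ 322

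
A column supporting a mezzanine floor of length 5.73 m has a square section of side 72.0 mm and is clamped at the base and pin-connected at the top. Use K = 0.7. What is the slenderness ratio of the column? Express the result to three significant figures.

λ ≈ 193

For a square r = a/√12 = 72.0/√12 = 20.78 mm
L_e = K·L = 0.7 × 5.73 m = 4.011 m = 4011.0 mm
λ = L_e / r_min = 4011.0 / 20.78 = 193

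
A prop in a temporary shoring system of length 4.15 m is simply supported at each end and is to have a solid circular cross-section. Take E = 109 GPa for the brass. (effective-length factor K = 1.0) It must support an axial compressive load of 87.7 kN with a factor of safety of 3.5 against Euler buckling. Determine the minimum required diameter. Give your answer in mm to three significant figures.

d ≈ 100 mm

Required P_cr = n·P = 3.5 × 87.7 = 307.0 kN
L_e = K·L = 1 × 4.15 = 4.150 m
Required I = P_cr·L_e²/(π²E) = 3.070×10^5 × 4.150² / (π² × 1.09×10^11) = 4.914×10^-6 m⁴
I_req = 4.914×10^6 mm⁴
Solid circle: I = πd⁴/64  ⇒  d = (64I/π)^(1/4) = (64×4.914×10^6/π)^(1/4) = 100 mm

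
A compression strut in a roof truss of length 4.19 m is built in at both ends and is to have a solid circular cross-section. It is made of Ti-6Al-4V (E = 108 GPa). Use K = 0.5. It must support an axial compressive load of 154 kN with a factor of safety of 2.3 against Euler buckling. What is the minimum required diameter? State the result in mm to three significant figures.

d ≈ 73.8 mm

Required P_cr = n·P = 2.3 × 154 = 354.2 kN
L_e = K·L = 0.5 × 4.19 = 2.095 m
Required I = P_cr·L_e²/(π²E) = 3.542×10^5 × 2.095² / (π² × 1.08×10^11) = 1.458×10^-6 m⁴
I_req = 1.458×10^6 mm⁴
Solid circle: I = πd⁴/64  ⇒  d = (64I/π)^(1/4) = (64×1.458×10^6/π)^(1/4) = 73.8 mm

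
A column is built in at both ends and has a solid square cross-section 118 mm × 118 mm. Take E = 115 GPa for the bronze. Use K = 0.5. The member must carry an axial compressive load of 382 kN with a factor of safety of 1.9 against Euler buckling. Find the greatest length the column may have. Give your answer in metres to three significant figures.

L_max ≈ 10.1 m

I = a⁴/12 = 118⁴/12 = 1.616×10^7 mm⁴
I = 1.616×10^-5 m⁴
Required critical load P_cr = n·P = 1.9 × 382 = 725.8 kN = 7.258×10^5 N
From P_cr = π²EI/(K·L)²:  L = (1/K)·√(π²EI/P_cr) = (1/0.5)·√(π²×1.15×10^11×1.616×10^-5/7.258×10^5)
L = 10.1 m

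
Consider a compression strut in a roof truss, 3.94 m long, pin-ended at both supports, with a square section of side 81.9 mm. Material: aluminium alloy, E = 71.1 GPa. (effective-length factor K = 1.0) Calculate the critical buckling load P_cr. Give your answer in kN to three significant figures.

I = a⁴/12 = 81.9⁴/12 = 3.749×10^6 mm⁴
I = 3.749×10^6 mm⁴ = 3.749×10^-6 m⁴
Effective length L_e = K·L = 1 × 3.94 = 3.940 m
P_cr = π²EI / L_e² = π² × 71.1×10⁹ × 3.749×10^-6 / 3.940² = 1.695×10^5 N

P_cr ≈ 169 kN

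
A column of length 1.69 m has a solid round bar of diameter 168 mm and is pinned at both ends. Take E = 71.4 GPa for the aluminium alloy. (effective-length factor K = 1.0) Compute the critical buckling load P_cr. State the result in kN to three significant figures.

P_cr ≈ 9650 kN

I = πd⁴/64 = π×168⁴/64 = 3.910×10^7 mm⁴
I = 3.910×10^7 mm⁴ = 3.910×10^-5 m⁴
Effective length L_e = K·L = 1 × 1.69 = 1.690 m
P_cr = π²EI / L_e² = π² × 71.4×10⁹ × 3.910×10^-5 / 1.690² = 9.648×10^6 N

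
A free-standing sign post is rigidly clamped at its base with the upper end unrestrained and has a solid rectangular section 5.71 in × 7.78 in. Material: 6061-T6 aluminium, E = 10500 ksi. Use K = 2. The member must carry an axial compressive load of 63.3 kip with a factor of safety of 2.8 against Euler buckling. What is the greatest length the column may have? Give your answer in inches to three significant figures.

Buckling occurs about the weak axis: I_min = h·b³/12 with b = 5.71 in (the shorter side).
I_min = 7.78×5.71³/12 = 120.7 in⁴
Required critical load P_cr = n·P = 2.8 × 63.3 = 177.2 kip = 1.772×10^5 lb
From P_cr = π²EI/(K·L)²:  L = (1/K)·√(π²EI/P_cr) = (1/2)·√(π²×1.05×10^7×120.7/1.772×10^5)
L = 133 in

L_max ≈ 133 in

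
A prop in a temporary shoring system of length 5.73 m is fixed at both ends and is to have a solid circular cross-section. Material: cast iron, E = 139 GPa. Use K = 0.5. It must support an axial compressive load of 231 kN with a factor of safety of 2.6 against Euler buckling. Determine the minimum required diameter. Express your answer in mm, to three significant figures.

d ≈ 92.5 mm

Required P_cr = n·P = 2.6 × 231 = 600.6 kN
L_e = K·L = 0.5 × 5.73 = 2.865 m
Required I = P_cr·L_e²/(π²E) = 6.006×10^5 × 2.865² / (π² × 1.39×10^11) = 3.594×10^-6 m⁴
I_req = 3.594×10^6 mm⁴
Solid circle: I = πd⁴/64  ⇒  d = (64I/π)^(1/4) = (64×3.594×10^6/π)^(1/4) = 92.5 mm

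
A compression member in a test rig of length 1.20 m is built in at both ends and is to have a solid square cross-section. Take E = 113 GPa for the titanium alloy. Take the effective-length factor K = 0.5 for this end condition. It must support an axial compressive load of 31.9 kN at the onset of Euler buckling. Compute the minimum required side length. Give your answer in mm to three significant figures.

L_e = K·L = 0.5 × 1.20 = 0.6000 m
Required I = P_cr·L_e²/(π²E) = 3.190×10^4 × 0.6000² / (π² × 1.13×10^11) = 1.030×10^-8 m⁴
I_req = 1.030×10^4 mm⁴
Solid square: I = a⁴/12  ⇒  a = (12I)^(1/4) = (12×1.030×10^4)^(1/4) = 18.7 mm

a ≈ 18.7 mm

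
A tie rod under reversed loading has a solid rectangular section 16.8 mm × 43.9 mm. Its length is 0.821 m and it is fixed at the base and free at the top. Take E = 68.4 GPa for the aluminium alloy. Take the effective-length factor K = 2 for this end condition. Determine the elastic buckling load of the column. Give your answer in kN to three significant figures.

Buckling occurs about the weak axis: I_min = h·b³/12 with b = 16.8 mm (the shorter side).
I_min = 43.9×16.8³/12 = 1.735×10^4 mm⁴
I = 1.735×10^4 mm⁴ = 1.735×10^-8 m⁴
Effective length L_e = K·L = 2 × 0.821 = 1.642 m
P_cr = π²EI / L_e² = π² × 68.4×10⁹ × 1.735×10^-8 / 1.642² = 4.343×10^3 N

P_cr ≈ 4.34 kN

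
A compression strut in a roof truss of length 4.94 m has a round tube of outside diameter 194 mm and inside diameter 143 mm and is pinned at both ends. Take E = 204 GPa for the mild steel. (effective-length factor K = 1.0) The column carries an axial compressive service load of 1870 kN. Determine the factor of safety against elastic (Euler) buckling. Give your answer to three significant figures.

n ≈ 2.16

d_o = 194 mm, d_i = 143 mm
I = π(d_o⁴ − d_i⁴)/64 = π(194⁴ − 143.0⁴)/64 = 4.900×10^7 mm⁴
I = 4.900×10^7 mm⁴ = 4.900×10^-5 m⁴
Effective length L_e = K·L = 1 × 4.94 = 4.940 m
P_cr = π²EI / L_e² = π² × 204×10⁹ × 4.900×10^-5 / 4.940² = 4.043×10^6 N
Factor of safety n = P_cr / P = 4043.1 / 1870 = 2.16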